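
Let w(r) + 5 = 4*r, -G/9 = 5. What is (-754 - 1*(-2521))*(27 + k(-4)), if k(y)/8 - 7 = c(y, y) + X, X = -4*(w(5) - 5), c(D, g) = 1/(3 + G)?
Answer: -2933809/7 ≈ -4.1912e+5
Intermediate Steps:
G = -45 (G = -9*5 = -45)
w(r) = -5 + 4*r
c(D, g) = -1/42 (c(D, g) = 1/(3 - 45) = 1/(-42) = -1/42)
X = -40 (X = -4*((-5 + 4*5) - 5) = -4*((-5 + 20) - 5) = -4*(15 - 5) = -4*10 = -40)
k(y) = -5548/21 (k(y) = 56 + 8*(-1/42 - 40) = 56 + 8*(-1681/42) = 56 - 6724/21 = -5548/21)
(-754 - 1*(-2521))*(27 + k(-4)) = (-754 - 1*(-2521))*(27 - 5548/21) = (-754 + 2521)*(-4981/21) = 1767*(-4981/21) = -2933809/7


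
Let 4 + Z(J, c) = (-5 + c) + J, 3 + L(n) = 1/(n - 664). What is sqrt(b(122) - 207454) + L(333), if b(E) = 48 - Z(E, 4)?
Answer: -994/331 + I*sqrt(207523) ≈ -3.003 + 455.55*I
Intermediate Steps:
L(n) = -3 + 1/(-664 + n) (L(n) = -3 + 1/(n - 664) = -3 + 1/(-664 + n))
Z(J, c) = -9 + J + c (Z(J, c) = -4 + ((-5 + c) + J) = -4 + (-5 + J + c) = -9 + J + c)
b(E) = 53 - E (b(E) = 48 - (-9 + E + 4) = 48 - (-5 + E) = 48 + (5 - E) = 53 - E)
sqrt(b(122) - 207454) + L(333) = sqrt((53 - 1*122) - 207454) + (1993 - 3*333)/(-664 + 333) = sqrt((53 - 122) - 207454) + (1993 - 999)/(-331) = sqrt(-69 - 207454) - 1/331*994 = sqrt(-207523) - 994/331 = I*sqrt(207523) - 994/331 = -994/331 + I*sqrt(207523)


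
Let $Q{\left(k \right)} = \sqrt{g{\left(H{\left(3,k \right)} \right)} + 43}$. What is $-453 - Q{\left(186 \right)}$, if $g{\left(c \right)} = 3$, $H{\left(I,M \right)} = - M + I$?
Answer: $-453 - \sqrt{46} \approx -459.78$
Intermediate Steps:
$H{\left(I,M \right)} = I - M$
$Q{\left(k \right)} = \sqrt{46}$ ($Q{\left(k \right)} = \sqrt{3 + 43} = \sqrt{46}$)
$-453 - Q{\left(186 \right)} = -453 - \sqrt{46}$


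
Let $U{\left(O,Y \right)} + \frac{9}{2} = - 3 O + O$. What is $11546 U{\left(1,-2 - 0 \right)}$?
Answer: $-75049$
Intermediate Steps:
$U{\left(O,Y \right)} = - \frac{9}{2} - 2 O$ ($U{\left(O,Y \right)} = - \frac{9}{2} + \left(- 3 O + O\right) = - \frac{9}{2} - 2 O$)
$11546 U{\left(1,-2 - 0 \right)} = 11546 \left(- \frac{9}{2} - 2\right) = 11546 \left(- \frac{13}{2}\right) = -75049$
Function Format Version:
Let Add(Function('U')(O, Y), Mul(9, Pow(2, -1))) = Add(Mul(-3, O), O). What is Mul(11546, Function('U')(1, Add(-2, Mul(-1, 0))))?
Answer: -75049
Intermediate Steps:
Function('U')(O, Y) = Add(Rational(-9, 2), Mul(-2, O)) (Function('U')(O, Y) = Add(Rational(-9, 2), Add(Mul(-3, O), O)) = Add(Rational(-9, 2), Mul(-2, O)))
Mul(11546, Function('U')(1, Add(-2, Mul(-1, 0)))) = Mul(11546, Add(Rational(-9, 2), Mul(-2, 1))) = Mul(11546, Add(Rational(-9, 2), -2)) = Mul(11546, Rational(-13, 2)) = -75049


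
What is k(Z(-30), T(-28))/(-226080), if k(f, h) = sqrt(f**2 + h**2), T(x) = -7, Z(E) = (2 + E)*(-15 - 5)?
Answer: -7*sqrt(6401)/226080 ≈ -0.0024772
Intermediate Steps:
Z(E) = -40 - 20*E (Z(E) = (2 + E)*(-20) = -40 - 20*E)
k(Z(-30), T(-28))/(-226080) = sqrt((-40 - 20*(-30))**2 + (-7)**2)/(-226080) = sqrt((-40 + 600)**2 + 49)*(-1/226080) = sqrt(560**2 + 49)*(-1/226080) = sqrt(313600 + 49)*(-1/226080) = sqrt(313649)*(-1/226080) = (7*sqrt(6401))*(-1/226080) = -7*sqrt(6401)/226080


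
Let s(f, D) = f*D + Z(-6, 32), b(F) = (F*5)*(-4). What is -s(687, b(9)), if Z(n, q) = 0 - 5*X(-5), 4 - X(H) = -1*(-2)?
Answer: 123670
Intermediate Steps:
X(H) = 2 (X(H) = 4 - (-1)*(-2) = 4 - 1*2 = 4 - 2 = 2)
b(F) = -20*F (b(F) = (5*F)*(-4) = -20*F)
Z(n, q) = -10 (Z(n, q) = 0 - 5*2 = 0 - 10 = -10)
s(f, D) = -10 + D*f (s(f, D) = f*D - 10 = D*f - 10 = -10 + D*f)
-s(687, b(9)) = -(-10 - 20*9*687) = -(-10 - 180*687) = -(-10 - 123660) = -1*(-123670) = 123670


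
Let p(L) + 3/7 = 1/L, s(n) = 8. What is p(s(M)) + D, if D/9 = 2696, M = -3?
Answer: 1358767/56 ≈ 24264.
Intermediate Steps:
D = 24264 (D = 9*2696 = 24264)
p(L) = -3/7 + 1/L
p(s(M)) + D = (-3/7 + 1/8) + 24264 = (-3/7 + ⅛) + 24264 = -17/56 + 24264 = 1358767/56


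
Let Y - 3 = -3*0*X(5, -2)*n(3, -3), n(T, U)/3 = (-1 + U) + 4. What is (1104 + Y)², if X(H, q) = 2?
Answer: 1225449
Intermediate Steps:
n(T, U) = 9 + 3*U (n(T, U) = 3*((-1 + U) + 4) = 3*(3 + U) = 9 + 3*U)
Y = 3 (Y = 3 - 3*0*2*(9 + 3*(-3)) = 3 - 0*(9 - 9) = 3 - 0*0 = 3 - 3*0 = 3 + 0 = 3)
(1104 + Y)² = (1104 + 3)² = 1107² = 1225449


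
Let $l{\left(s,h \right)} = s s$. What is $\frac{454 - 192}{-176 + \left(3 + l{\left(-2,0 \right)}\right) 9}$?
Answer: $- \frac{262}{113} \approx -2.3186$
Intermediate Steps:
$l{\left(s,h \right)} = s^{2}$
$\frac{454 - 192}{-176 + \left(3 + l{\left(-2,0 \right)}\right) 9} = \frac{454 - 192}{-176 + \left(3 + \left(-2\right)^{2}\right) 9} = \frac{262}{-176 + \left(3 + 4\right) 9} = \frac{262}{-176 + 7 \cdot 9} = \frac{262}{-176 + 63} = \frac{262}{-113} = 262 \left(- \frac{1}{113}\right) = - \frac{262}{113}$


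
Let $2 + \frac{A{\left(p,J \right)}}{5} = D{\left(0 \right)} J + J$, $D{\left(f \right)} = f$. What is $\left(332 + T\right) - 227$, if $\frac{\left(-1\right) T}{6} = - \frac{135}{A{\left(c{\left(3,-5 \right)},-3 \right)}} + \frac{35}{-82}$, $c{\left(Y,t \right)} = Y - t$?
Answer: $\frac{15408}{205} \approx 75.161$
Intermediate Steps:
$A{\left(p,J \right)} = -10 + 5 J$ ($A{\left(p,J \right)} = -10 + 5 \left(0 J + J\right) = -10 + 5 \left(0 + J\right) = -10 + 5 J$)
$T = - \frac{6117}{205}$ ($T = - 6 \left(- \frac{135}{-10 + 5 \left(-3\right)} + \frac{35}{-82}\right) = - 6 \left(- \frac{135}{-10 - 15} + 35 \left(- \frac{1}{82}\right)\right) = - 6 \left(- \frac{135}{-25} - \frac{35}{82}\right) = - 6 \left(\left(-135\right) \left(- \frac{1}{25}\right) - \frac{35}{82}\right) = - 6 \left(\frac{27}{5} - \frac{35}{82}\right) = \left(-6\right) \frac{2039}{410} = - \frac{6117}{205} \approx -29.839$)
$\left(332 + T\right) - 227 = \left(332 - \frac{6117}{205}\right) - 227 = \frac{61943}{205} - 227 = \frac{15408}{205}$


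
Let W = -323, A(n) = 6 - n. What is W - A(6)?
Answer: -323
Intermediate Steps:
W - A(6) = -323 - (6 - 1*6) = -323 - (6 - 6) = -323 - 1*0 = -323 + 0 = -323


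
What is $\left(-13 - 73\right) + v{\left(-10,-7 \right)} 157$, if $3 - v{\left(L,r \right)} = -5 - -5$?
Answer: $385$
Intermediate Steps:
$v{\left(L,r \right)} = 3$ ($v{\left(L,r \right)} = 3 - \left(-5 - -5\right) = 3 - \left(-5 + 5\right) = 3 - 0 = 3 + 0 = 3$)
$\left(-13 - 73\right) + v{\left(-10,-7 \right)} 157 = \left(-13 - 73\right) + 3 \cdot 157 = -86 + 471 = 385$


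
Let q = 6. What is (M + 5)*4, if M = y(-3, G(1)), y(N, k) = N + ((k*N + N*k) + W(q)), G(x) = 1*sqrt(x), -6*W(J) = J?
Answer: -20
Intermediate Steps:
W(J) = -J/6
G(x) = sqrt(x)
y(N, k) = -1 + N + 2*N*k (y(N, k) = N + ((k*N + N*k) - 1/6*6) = N + ((N*k + N*k) - 1) = N + (2*N*k - 1) = N + (-1 + 2*N*k) = -1 + N + 2*N*k)
M = -10 (M = -1 - 3 + 2*(-3)*sqrt(1) = -1 - 3 + 2*(-3)*1 = -1 - 3 - 6 = -10)
(M + 5)*4 = (-10 + 5)*4 = -5*4 = -20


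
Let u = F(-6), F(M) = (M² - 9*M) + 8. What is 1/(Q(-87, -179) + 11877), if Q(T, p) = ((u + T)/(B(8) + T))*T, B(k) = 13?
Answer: 74/879855 ≈ 8.4105e-5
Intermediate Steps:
F(M) = 8 + M² - 9*M
u = 98 (u = 8 + (-6)² - 9*(-6) = 8 + 36 + 54 = 98)
Q(T, p) = T*(98 + T)/(13 + T) (Q(T, p) = ((98 + T)/(13 + T))*T = T*(98 + T)/(13 + T))
1/(Q(-87, -179) + 11877) = 1/(-87*(98 - 87)/(13 - 87) + 11877) = 1/(-87*11/(-74) + 11877) = 1/(-87*(-1/74)*11 + 11877) = 1/(957/74 + 11877) = 1/(879855/74) = 74/879855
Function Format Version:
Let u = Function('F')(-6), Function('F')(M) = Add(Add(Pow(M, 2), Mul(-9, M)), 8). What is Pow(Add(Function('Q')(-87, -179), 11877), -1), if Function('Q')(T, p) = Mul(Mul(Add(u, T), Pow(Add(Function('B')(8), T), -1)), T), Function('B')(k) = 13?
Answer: Rational(74, 879855) ≈ 8.4105e-5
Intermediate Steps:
Function('F')(M) = Add(8, Pow(M, 2), Mul(-9, M))
u = 98 (u = Add(8, Pow(-6, 2), Mul(-9, -6)) = Add(8, 36, 54) = 98)
Function('Q')(T, p) = Mul(T, Pow(Add(13, T), -1), Add(98, T)) (Function('Q')(T, p) = Mul(Mul(Add(98, T), Pow(Add(13, T), -1)), T) = Mul(Mul(Pow(Add(13, T), -1), Add(98, T)), T) = Mul(T, Pow(Add(13, T), -1), Add(98, T)))
Pow(Add(Function('Q')(-87, -179), 11877), -1) = Pow(Add(Mul(-87, Pow(Add(13, -87), -1), Add(98, -87)), 11877), -1) = Pow(Add(Mul(-87, Pow(-74, -1), 11), 11877), -1) = Pow(Add(Mul(-87, Rational(-1, 74), 11), 11877), -1) = Pow(Add(Rational(957, 74), 11877), -1) = Pow(Rational(879855, 74), -1) = Rational(74, 879855)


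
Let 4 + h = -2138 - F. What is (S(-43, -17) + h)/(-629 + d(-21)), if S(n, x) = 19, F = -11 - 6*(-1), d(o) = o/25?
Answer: 26475/7873 ≈ 3.3628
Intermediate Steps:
d(o) = o/25 (d(o) = o*(1/25) = o/25)
F = -5 (F = -11 + 6 = -5)
h = -2137 (h = -4 + (-2138 - 1*(-5)) = -4 + (-2138 + 5) = -4 - 2133 = -2137)
(S(-43, -17) + h)/(-629 + d(-21)) = (19 - 2137)/(-629 + (1/25)*(-21)) = -2118/(-629 - 21/25) = -2118/(-15746/25) = -2118*(-25/15746) = 26475/7873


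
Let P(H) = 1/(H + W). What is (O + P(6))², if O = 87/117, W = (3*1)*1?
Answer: 10000/13689 ≈ 0.73051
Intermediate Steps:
W = 3 (W = 3*1 = 3)
O = 29/39 (O = 87*(1/117) = 29/39 ≈ 0.74359)
P(H) = 1/(3 + H) (P(H) = 1/(H + 3) = 1/(3 + H))
(O + P(6))² = (29/39 + 1/(3 + 6))² = (29/39 + 1/9)² = (29/39 + ⅑)² = (100/117)² = 10000/13689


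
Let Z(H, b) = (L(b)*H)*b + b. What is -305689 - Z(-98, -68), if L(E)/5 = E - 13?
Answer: 2393299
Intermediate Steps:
L(E) = -65 + 5*E (L(E) = 5*(E - 13) = 5*(-13 + E) = -65 + 5*E)
Z(H, b) = b + H*b*(-65 + 5*b) (Z(H, b) = ((-65 + 5*b)*H)*b + b = (H*(-65 + 5*b))*b + b = H*b*(-65 + 5*b) + b = b + H*b*(-65 + 5*b))
-305689 - Z(-98, -68) = -305689 - (-68)*(1 + 5*(-98)*(-13 - 68)) = -305689 - (-68)*(1 + 5*(-98)*(-81)) = -305689 - (-68)*(1 + 39690) = -305689 - (-68)*39691 = -305689 - 1*(-2698988) = -305689 + 2698988 = 2393299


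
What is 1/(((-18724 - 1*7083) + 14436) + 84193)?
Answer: 1/72822 ≈ 1.3732e-5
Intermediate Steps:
1/(((-18724 - 1*7083) + 14436) + 84193) = 1/(((-18724 - 7083) + 14436) + 84193) = 1/((-25807 + 14436) + 84193) = 1/(-11371 + 84193) = 1/72822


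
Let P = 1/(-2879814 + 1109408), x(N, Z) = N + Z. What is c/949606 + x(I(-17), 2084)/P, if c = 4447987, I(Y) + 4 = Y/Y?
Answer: -3498552556586929/949606 ≈ -3.6842e+9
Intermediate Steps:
I(Y) = -3 (I(Y) = -4 + Y/Y = -4 + 1 = -3)
P = -1/1770406 (P = 1/(-1770406) = -1/1770406 ≈ -5.6484e-7)
c/949606 + x(I(-17), 2084)/P = 4447987/949606 + (-3 + 2084)/(-1/1770406) = 4447987*(1/949606) + 2081*(-1770406) = 4447987/949606 - 3684214886 = -3498552556586929/949606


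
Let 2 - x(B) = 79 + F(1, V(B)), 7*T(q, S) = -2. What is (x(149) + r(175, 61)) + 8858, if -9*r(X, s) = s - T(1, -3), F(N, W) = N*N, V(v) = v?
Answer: 184237/21 ≈ 8773.2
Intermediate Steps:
T(q, S) = -2/7 (T(q, S) = (⅐)*(-2) = -2/7)
F(N, W) = N²
r(X, s) = -2/63 - s/9 (r(X, s) = -(s - 1*(-2/7))/9 = -(s + 2/7)/9 = -(2/7 + s)/9 = -2/63 - s/9)
x(B) = -78 (x(B) = 2 - (79 + 1²) = 2 - (79 + 1) = 2 - 1*80 = 2 - 80 = -78)
(x(149) + r(175, 61)) + 8858 = (-78 + (-2/63 - ⅑*61)) + 8858 = (-78 + (-2/63 - 61/9)) + 8858 = (-78 - 143/21) + 8858 = -1781/21 + 8858 = 184237/21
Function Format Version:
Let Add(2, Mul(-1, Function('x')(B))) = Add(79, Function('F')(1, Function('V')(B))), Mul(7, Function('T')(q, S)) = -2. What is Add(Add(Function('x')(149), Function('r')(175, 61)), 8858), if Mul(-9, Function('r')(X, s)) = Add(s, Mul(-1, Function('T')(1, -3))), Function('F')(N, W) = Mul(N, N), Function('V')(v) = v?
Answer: Rational(184237, 21) ≈ 8773.2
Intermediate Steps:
Function('T')(q, S) = Rational(-2, 7) (Function('T')(q, S) = Mul(Rational(1, 7), -2) = Rational(-2, 7))
Function('F')(N, W) = Pow(N, 2)
Function('r')(X, s) = Add(Rational(-2, 63), Mul(Rational(-1, 9), s)) (Function('r')(X, s) = Mul(Rational(-1, 9), Add(s, Mul(-1, Rational(-2, 7)))) = Mul(Rational(-1, 9), Add(s, Rational(2, 7))) = Mul(Rational(-1, 9), Add(Rational(2, 7), s)) = Add(Rational(-2, 63), Mul(Rational(-1, 9), s)))
Function('x')(B) = -78 (Function('x')(B) = Add(2, Mul(-1, Add(79, Pow(1, 2)))) = Add(2, Mul(-1, Add(79, 1))) = Add(2, Mul(-1, 80)) = Add(2, -80) = -78)
Add(Add(Function('x')(149), Function('r')(175, 61)), 8858) = Add(Add(-78, Add(Rational(-2, 63), Mul(Rational(-1, 9), 61))), 8858) = Add(Add(-78, Add(Rational(-2, 63), Rational(-61, 9))), 8858) = Add(Add(-78, Rational(-143, 21)), 8858) = Add(Rational(-1781, 21), 8858) = Rational(184237, 21)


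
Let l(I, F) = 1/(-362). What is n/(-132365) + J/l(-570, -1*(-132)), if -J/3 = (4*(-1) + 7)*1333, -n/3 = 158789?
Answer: 574850287977/132365 ≈ 4.3429e+6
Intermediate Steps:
n = -476367 (n = -3*158789 = -476367)
l(I, F) = -1/362
J = -11997 (J = -3*(4*(-1) + 7)*1333 = -3*(-4 + 7)*1333 = -9*1333 = -3*3999 = -11997)
n/(-132365) + J/l(-570, -1*(-132)) = -476367/(-132365) - 11997/(-1/362) = -476367*(-1/132365) - 11997*(-362) = 476367/132365 + 4342914 = 574850287977/132365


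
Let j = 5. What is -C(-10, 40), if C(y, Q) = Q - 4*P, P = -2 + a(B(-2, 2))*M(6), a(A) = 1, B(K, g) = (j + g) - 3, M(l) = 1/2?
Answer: -46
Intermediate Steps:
M(l) = ½
B(K, g) = 2 + g (B(K, g) = (5 + g) - 3 = 2 + g)
P = -3/2 (P = -2 + 1*(½) = -2 + ½ = -3/2 ≈ -1.5000)
C(y, Q) = 6 + Q (C(y, Q) = Q - 4*(-3/2) = Q + 6 = 6 + Q)
-C(-10, 40) = -(6 + 40) = -1*46 = -46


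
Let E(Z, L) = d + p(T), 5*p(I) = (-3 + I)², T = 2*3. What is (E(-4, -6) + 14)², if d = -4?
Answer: 3481/25 ≈ 139.24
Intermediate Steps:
T = 6
p(I) = (-3 + I)²/5
E(Z, L) = -11/5 (E(Z, L) = -4 + (-3 + 6)²/5 = -4 + (⅕)*3² = -4 + (⅕)*9 = -4 + 9/5 = -11/5)
(E(-4, -6) + 14)² = (-11/5 + 14)² = (59/5)² = 3481/25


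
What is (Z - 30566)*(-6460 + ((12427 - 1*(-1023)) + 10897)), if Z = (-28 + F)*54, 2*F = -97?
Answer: -620625239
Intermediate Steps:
F = -97/2 (F = (½)*(-97) = -97/2 ≈ -48.500)
Z = -4131 (Z = (-28 - 97/2)*54 = -153/2*54 = -4131)
(Z - 30566)*(-6460 + ((12427 - 1*(-1023)) + 10897)) = (-4131 - 30566)*(-6460 + ((12427 - 1*(-1023)) + 10897)) = -34697*(-6460 + ((12427 + 1023) + 10897)) = -34697*(-6460 + (13450 + 10897)) = -34697*(-6460 + 24347) = -34697*17887 = -620625239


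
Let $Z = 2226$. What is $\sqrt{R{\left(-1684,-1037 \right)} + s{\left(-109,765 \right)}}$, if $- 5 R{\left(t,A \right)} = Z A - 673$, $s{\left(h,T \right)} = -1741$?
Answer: $\sqrt{460066} \approx 678.28$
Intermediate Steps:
$R{\left(t,A \right)} = \frac{673}{5} - \frac{2226 A}{5}$ ($R{\left(t,A \right)} = - \frac{2226 A - 673}{5} = - \frac{-673 + 2226 A}{5} = \frac{673}{5} - \frac{2226 A}{5}$)
$\sqrt{R{\left(-1684,-1037 \right)} + s{\left(-109,765 \right)}} = \sqrt{\left(\frac{673}{5} - - \frac{2308362}{5}\right) - 1741} = \sqrt{\left(\frac{673}{5} + \frac{2308362}{5}\right) - 1741} = \sqrt{461807 - 1741} = \sqrt{460066}$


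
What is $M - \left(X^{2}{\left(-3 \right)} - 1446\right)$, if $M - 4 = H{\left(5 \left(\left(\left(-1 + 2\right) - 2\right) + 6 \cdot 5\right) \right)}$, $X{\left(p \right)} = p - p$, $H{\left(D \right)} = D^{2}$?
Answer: $22475$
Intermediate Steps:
$X{\left(p \right)} = 0$
$M = 21029$ ($M = 4 + \left(5 \left(\left(\left(-1 + 2\right) - 2\right) + 6 \cdot 5\right)\right)^{2} = 4 + \left(5 \left(\left(1 - 2\right) + 30\right)\right)^{2} = 4 + \left(5 \left(-1 + 30\right)\right)^{2} = 4 + \left(5 \cdot 29\right)^{2} = 4 + 145^{2} = 4 + 21025 = 21029$)
$M - \left(X^{2}{\left(-3 \right)} - 1446\right) = 21029 - \left(0^{2} - 1446\right) = 21029 - \left(0 - 1446\right) = 21029 - -1446 = 21029 + 1446 = 22475$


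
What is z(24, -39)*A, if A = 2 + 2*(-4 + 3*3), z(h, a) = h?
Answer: 288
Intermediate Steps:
A = 12 (A = 2 + 2*(-4 + 9) = 2 + 2*5 = 2 + 10 = 12)
z(24, -39)*A = 24*12 = 288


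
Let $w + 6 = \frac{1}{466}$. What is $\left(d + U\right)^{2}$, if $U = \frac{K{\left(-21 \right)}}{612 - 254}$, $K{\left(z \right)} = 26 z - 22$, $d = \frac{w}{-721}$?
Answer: $\frac{9009753055038961}{3616999300552036} \approx 2.4909$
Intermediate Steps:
$w = - \frac{2795}{466}$ ($w = -6 + \frac{1}{466} = - \frac{2795}{466} \approx -5.9979$)
$d = \frac{2795}{335986}$ ($d = - \frac{2795}{466 \left(-721\right)} = \left(- \frac{2795}{466}\right) \left(- \frac{1}{721}\right) = \frac{2795}{335986} \approx 0.0083188$)
$K{\left(z \right)} = -22 + 26 z$
$U = - \frac{284}{179}$ ($U = \frac{-22 + 26 \left(-21\right)}{612 - 254} = \frac{-22 - 546}{358} = \left(-568\right) \frac{1}{358} = - \frac{284}{179} \approx -1.5866$)
$\left(d + U\right)^{2} = \left(\frac{2795}{335986} - \frac{284}{179}\right)^{2} = \left(- \frac{94919719}{60141494}\right)^{2} = \frac{9009753055038961}{3616999300552036}$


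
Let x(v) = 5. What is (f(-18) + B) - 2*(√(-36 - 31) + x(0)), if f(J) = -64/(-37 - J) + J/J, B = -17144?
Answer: -325843/19 - 2*I*√67 ≈ -17150.0 - 16.371*I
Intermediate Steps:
f(J) = 1 - 64/(-37 - J) (f(J) = -64/(-37 - J) + 1 = 1 - 64/(-37 - J))
(f(-18) + B) - 2*(√(-36 - 31) + x(0)) = ((101 - 18)/(37 - 18) - 17144) - 2*(√(-36 - 31) + 5) = (83/19 - 17144) - 2*(√(-67) + 5) = ((1/19)*83 - 17144) - 2*(I*√67 + 5) = (83/19 - 17144) - 2*(5 + I*√67) = -325653/19 + (-10 - 2*I*√67) = -325843/19 - 2*I*√67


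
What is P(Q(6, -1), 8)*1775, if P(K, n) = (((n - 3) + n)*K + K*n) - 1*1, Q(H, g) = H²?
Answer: 1340125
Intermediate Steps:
P(K, n) = -1 + K*n + K*(-3 + 2*n) (P(K, n) = (((-3 + n) + n)*K + K*n) - 1 = ((-3 + 2*n)*K + K*n) - 1 = (K*(-3 + 2*n) + K*n) - 1 = (K*n + K*(-3 + 2*n)) - 1 = -1 + K*n + K*(-3 + 2*n))
P(Q(6, -1), 8)*1775 = (-1 - 3*6² + 3*6²*8)*1775 = (-1 - 3*36 + 3*36*8)*1775 = (-1 - 108 + 864)*1775 = 755*1775 = 1340125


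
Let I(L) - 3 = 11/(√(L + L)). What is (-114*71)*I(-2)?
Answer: -24282 + 44517*I ≈ -24282.0 + 44517.0*I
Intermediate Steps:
I(L) = 3 + 11*√2/(2*√L) (I(L) = 3 + 11/(√(L + L)) = 3 + 11/(√(2*L)) = 3 + 11/((√2*√L)) = 3 + 11*(√2/(2*√L)) = 3 + 11*√2/(2*√L))
(-114*71)*I(-2) = (-114*71)*(3 + 11*√2/(2*√(-2))) = -8094*(3 + 11*√2*(-I*√2/2)/2) = -8094*(3 - 11*I/2) = -24282 + 44517*I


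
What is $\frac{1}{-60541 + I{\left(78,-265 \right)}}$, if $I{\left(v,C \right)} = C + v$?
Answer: $- \frac{1}{60728} \approx -1.6467 \cdot 10^{-5}$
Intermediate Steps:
$\frac{1}{-60541 + I{\left(78,-265 \right)}} = \frac{1}{-60541 + \left(-265 + 78\right)} = \frac{1}{-60541 - 187} = \frac{1}{-60728} = - \frac{1}{60728}$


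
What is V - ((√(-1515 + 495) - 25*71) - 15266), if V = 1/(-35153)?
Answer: 599042272/35153 - 2*I*√255 ≈ 17041.0 - 31.937*I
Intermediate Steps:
V = -1/35153 ≈ -2.8447e-5
V - ((√(-1515 + 495) - 25*71) - 15266) = -1/35153 - ((√(-1515 + 495) - 25*71) - 15266) = -1/35153 - ((√(-1020) - 1775) - 15266) = -1/35153 - ((2*I*√255 - 1775) - 15266) = -1/35153 - ((-1775 + 2*I*√255) - 15266) = -1/35153 - (-17041 + 2*I*√255) = -1/35153 + (17041 - 2*I*√255) = 599042272/35153 - 2*I*√255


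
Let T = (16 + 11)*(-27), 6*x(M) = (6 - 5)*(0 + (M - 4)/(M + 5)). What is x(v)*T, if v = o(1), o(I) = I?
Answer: 243/4 ≈ 60.750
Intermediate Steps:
v = 1
x(M) = (-4 + M)/(6*(5 + M)) (x(M) = ((6 - 5)*(0 + (M - 4)/(M + 5)))/6 = (1*(0 + (-4 + M)/(5 + M)))/6 = (1*((-4 + M)/(5 + M)))/6 = ((-4 + M)/(5 + M))/6 = (-4 + M)/(6*(5 + M)))
T = -729 (T = 27*(-27) = -729)
x(v)*T = ((-4 + 1)/(6*(5 + 1)))*(-729) = ((⅙)*(-3)/6)*(-729) = ((⅙)*(⅙)*(-3))*(-729) = -1/12*(-729) = 243/4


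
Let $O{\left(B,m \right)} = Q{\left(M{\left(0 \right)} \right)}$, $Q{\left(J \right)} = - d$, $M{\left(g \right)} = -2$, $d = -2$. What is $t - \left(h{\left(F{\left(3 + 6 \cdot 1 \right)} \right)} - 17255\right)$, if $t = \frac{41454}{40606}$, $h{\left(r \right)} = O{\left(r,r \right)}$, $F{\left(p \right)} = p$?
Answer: $\frac{350308386}{20303} \approx 17254.0$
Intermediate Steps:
$Q{\left(J \right)} = 2$ ($Q{\left(J \right)} = \left(-1\right) \left(-2\right) = 2$)
$O{\left(B,m \right)} = 2$
$h{\left(r \right)} = 2$
$t = \frac{20727}{20303}$ ($t = 41454 \cdot \frac{1}{40606} = \frac{20727}{20303} \approx 1.0209$)
$t - \left(h{\left(F{\left(3 + 6 \cdot 1 \right)} \right)} - 17255\right) = \frac{20727}{20303} - \left(2 - 17255\right) = \frac{20727}{20303} - -17253 = \frac{20727}{20303} + 17253 = \frac{350308386}{20303}$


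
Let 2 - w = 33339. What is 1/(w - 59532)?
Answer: -1/92869 ≈ -1.0768e-5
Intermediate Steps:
w = -33337 (w = 2 - 1*33339 = 2 - 33339 = -33337)
1/(w - 59532) = 1/(-33337 - 59532) = 1/(-92869) = -1/92869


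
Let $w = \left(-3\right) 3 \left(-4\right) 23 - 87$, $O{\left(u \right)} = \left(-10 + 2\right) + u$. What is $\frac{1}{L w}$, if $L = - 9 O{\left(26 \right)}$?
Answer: $- \frac{1}{120042} \approx -8.3304 \cdot 10^{-6}$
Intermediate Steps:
$O{\left(u \right)} = -8 + u$
$w = 741$ ($w = \left(-9\right) \left(-4\right) 23 - 87 = 36 \cdot 23 - 87 = 828 - 87 = 741$)
$L = -162$ ($L = - 9 \left(-8 + 26\right) = \left(-9\right) 18 = -162$)
$\frac{1}{L w} = \frac{1}{\left(-162\right) 741} = \left(- \frac{1}{162}\right) \frac{1}{741} = - \frac{1}{120042}$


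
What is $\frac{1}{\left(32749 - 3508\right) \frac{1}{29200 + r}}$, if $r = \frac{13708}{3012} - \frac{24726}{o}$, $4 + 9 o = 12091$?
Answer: $\frac{29515330583}{29570809239} \approx 0.99812$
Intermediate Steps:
$o = 1343$ ($o = - \frac{4}{9} + \frac{1}{9} \cdot 12091 = - \frac{4}{9} + \frac{12091}{9} = 1343$)
$r = - \frac{14016217}{1011279}$ ($r = \frac{13708}{3012} - \frac{24726}{1343} = 13708 \cdot \frac{1}{3012} - \frac{24726}{1343} = \frac{3427}{753} - \frac{24726}{1343} = - \frac{14016217}{1011279} \approx -13.86$)
$\frac{1}{\left(32749 - 3508\right) \frac{1}{29200 + r}} = \frac{1}{\left(32749 - 3508\right) \frac{1}{29200 - \frac{14016217}{1011279}}} = \frac{1}{29241 \frac{1}{\frac{29515330583}{1011279}}} = \frac{1}{29241 \cdot \frac{1011279}{29515330583}} = \frac{1}{\frac{29570809239}{29515330583}} = \frac{29515330583}{29570809239}$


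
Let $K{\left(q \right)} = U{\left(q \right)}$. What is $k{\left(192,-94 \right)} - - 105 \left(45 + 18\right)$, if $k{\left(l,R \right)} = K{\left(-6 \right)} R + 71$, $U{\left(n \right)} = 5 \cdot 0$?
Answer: $6686$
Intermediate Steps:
$U{\left(n \right)} = 0$
$K{\left(q \right)} = 0$
$k{\left(l,R \right)} = 71$ ($k{\left(l,R \right)} = 0 R + 71 = 0 + 71 = 71$)
$k{\left(192,-94 \right)} - - 105 \left(45 + 18\right) = 71 - - 105 \left(45 + 18\right) = 71 - \left(-105\right) 63 = 71 - -6615 = 71 + 6615 = 6686$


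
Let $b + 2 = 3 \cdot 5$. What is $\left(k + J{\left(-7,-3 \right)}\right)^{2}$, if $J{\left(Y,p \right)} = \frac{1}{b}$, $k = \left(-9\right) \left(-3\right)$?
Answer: $\frac{123904}{169} \approx 733.16$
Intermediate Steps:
$b = 13$ ($b = -2 + 3 \cdot 5 = -2 + 15 = 13$)
$k = 27$
$J{\left(Y,p \right)} = \frac{1}{13}$
$\left(k + J{\left(-7,-3 \right)}\right)^{2} = \left(27 + \frac{1}{13}\right)^{2} = \left(\frac{352}{13}\right)^{2} = \frac{123904}{169}$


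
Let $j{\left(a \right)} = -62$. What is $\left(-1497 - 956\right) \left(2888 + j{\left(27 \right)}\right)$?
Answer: $-6932178$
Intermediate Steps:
$\left(-1497 - 956\right) \left(2888 + j{\left(27 \right)}\right) = \left(-1497 - 956\right) \left(2888 - 62\right) = \left(-2453\right) 2826 = -6932178$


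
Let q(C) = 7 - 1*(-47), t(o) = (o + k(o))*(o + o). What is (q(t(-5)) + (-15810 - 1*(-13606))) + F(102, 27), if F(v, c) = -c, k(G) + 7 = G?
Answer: -2177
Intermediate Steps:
k(G) = -7 + G
t(o) = 2*o*(-7 + 2*o) (t(o) = (o + (-7 + o))*(o + o) = (-7 + 2*o)*(2*o) = 2*o*(-7 + 2*o))
q(C) = 54 (q(C) = 7 + 47 = 54)
(q(t(-5)) + (-15810 - 1*(-13606))) + F(102, 27) = (54 + (-15810 - 1*(-13606))) - 1*27 = (54 + (-15810 + 13606)) - 27 = (54 - 2204) - 27 = -2150 - 27 = -2177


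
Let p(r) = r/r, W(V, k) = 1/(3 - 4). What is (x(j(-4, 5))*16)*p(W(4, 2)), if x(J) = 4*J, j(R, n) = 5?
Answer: 320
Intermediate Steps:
W(V, k) = -1 (W(V, k) = 1/(-1) = -1)
p(r) = 1
(x(j(-4, 5))*16)*p(W(4, 2)) = ((4*5)*16)*1 = (20*16)*1 = 320*1 = 320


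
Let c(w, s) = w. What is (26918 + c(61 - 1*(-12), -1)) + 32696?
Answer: 59687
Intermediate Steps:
(26918 + c(61 - 1*(-12), -1)) + 32696 = (26918 + (61 - 1*(-12))) + 32696 = (26918 + (61 + 12)) + 32696 = (26918 + 73) + 32696 = 26991 + 32696 = 59687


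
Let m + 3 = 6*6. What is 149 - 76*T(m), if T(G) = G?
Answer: -2359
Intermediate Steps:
m = 33 (m = -3 + 6*6 = -3 + 36 = 33)
149 - 76*T(m) = 149 - 76*33 = 149 - 2508 = -2359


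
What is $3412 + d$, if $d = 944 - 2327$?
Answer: $2029$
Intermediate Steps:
$d = -1383$
$3412 + d = 3412 - 1383 = 2029$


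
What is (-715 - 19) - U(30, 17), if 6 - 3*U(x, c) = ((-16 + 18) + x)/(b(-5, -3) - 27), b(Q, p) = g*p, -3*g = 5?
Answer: -24304/33 ≈ -736.48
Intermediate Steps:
g = -5/3 (g = -⅓*5 = -5/3 ≈ -1.6667)
b(Q, p) = -5*p/3
U(x, c) = 67/33 + x/66 (U(x, c) = 2 - ((-16 + 18) + x)/(3*(-5/3*(-3) - 27)) = 2 - (2 + x)/(3*(5 - 27)) = 2 - (2 + x)/(3*(-22)) = 2 - (2 + x)*(-1)/(3*22) = 2 - (-1/11 - x/22)/3 = 2 + (1/33 + x/66) = 67/33 + x/66)
(-715 - 19) - U(30, 17) = (-715 - 19) - (67/33 + (1/66)*30) = -734 - (67/33 + 5/11) = -734 - 1*82/33 = -734 - 82/33 = -24304/33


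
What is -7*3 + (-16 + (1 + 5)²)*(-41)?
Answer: -841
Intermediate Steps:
-7*3 + (-16 + (1 + 5)²)*(-41) = -21 + (-16 + 6²)*(-41) = -21 + (-16 + 36)*(-41) = -21 + 20*(-41) = -21 - 820 = -841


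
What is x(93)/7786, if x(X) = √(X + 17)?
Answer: √110/7786 ≈ 0.0013470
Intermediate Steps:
x(X) = √(17 + X)
x(93)/7786 = √(17 + 93)/7786 = √110*(1/7786) = √110/7786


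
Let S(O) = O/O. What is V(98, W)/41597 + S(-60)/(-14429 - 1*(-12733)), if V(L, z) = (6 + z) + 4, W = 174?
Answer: 270467/70548512 ≈ 0.0038338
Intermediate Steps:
S(O) = 1
V(L, z) = 10 + z
V(98, W)/41597 + S(-60)/(-14429 - 1*(-12733)) = (10 + 174)/41597 + 1/(-14429 - 1*(-12733)) = 184*(1/41597) + 1/(-14429 + 12733) = 184/41597 + 1/(-1696) = 184/41597 + 1*(-1/1696) = 184/41597 - 1/1696 = 270467/70548512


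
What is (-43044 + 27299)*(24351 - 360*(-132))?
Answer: -1131608895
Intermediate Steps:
(-43044 + 27299)*(24351 - 360*(-132)) = -15745*(24351 + 47520) = -15745*71871 = -1131608895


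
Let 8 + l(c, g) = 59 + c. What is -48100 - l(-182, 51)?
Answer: -47969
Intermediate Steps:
l(c, g) = 51 + c (l(c, g) = -8 + (59 + c) = 51 + c)
-48100 - l(-182, 51) = -48100 - (51 - 182) = -48100 - 1*(-131) = -48100 + 131 = -47969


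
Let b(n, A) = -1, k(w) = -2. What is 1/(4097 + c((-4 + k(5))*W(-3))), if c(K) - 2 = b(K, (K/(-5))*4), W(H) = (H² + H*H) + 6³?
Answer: 1/4098 ≈ 0.00024402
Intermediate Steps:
W(H) = 216 + 2*H² (W(H) = (H² + H²) + 216 = 2*H² + 216 = 216 + 2*H²)
c(K) = 1 (c(K) = 2 - 1 = 1)
1/(4097 + c((-4 + k(5))*W(-3))) = 1/(4097 + 1) = 1/4098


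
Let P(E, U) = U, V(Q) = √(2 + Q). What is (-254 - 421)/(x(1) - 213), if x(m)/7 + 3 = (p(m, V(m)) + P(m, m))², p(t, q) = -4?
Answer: 75/19 ≈ 3.9474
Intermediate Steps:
x(m) = -21 + 7*(-4 + m)²
(-254 - 421)/(x(1) - 213) = (-254 - 421)/((-21 + 7*(-4 + 1)²) - 213) = -675/((-21 + 7*(-3)²) - 213) = -675/((-21 + 7*9) - 213) = -675/((-21 + 63) - 213) = -675/(42 - 213) = -675/(-171) = -675*(-1/171) = 75/19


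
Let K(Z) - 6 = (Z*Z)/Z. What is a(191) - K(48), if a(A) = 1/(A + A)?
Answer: -20627/382 ≈ -53.997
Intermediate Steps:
a(A) = 1/(2*A)
K(Z) = 6 + Z (K(Z) = 6 + (Z*Z)/Z = 6 + Z**2/Z = 6 + Z)
a(191) - K(48) = (1/2)/191 - (6 + 48) = (1/2)*(1/191) - 1*54 = 1/382 - 54 = -20627/382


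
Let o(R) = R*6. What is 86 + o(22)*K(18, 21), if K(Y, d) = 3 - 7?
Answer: -442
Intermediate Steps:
K(Y, d) = -4
o(R) = 6*R
86 + o(22)*K(18, 21) = 86 + (6*22)*(-4) = 86 + 132*(-4) = 86 - 528 = -442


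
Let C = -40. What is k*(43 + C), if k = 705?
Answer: 2115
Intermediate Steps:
k*(43 + C) = 705*(43 - 40) = 705*3 = 2115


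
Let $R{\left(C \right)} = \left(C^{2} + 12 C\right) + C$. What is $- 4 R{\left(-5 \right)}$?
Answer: $160$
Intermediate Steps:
$R{\left(C \right)} = C^{2} + 13 C$
$- 4 R{\left(-5 \right)} = - 4 \left(- 5 \left(13 - 5\right)\right) = - 4 \left(\left(-5\right) 8\right) = \left(-4\right) \left(-40\right) = 160$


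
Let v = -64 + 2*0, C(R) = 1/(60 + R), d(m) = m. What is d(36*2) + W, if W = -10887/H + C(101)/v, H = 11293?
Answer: 359389141/5059264 ≈ 71.036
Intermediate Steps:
v = -64 (v = -64 + 0 = -64)
W = -4877867/5059264 (W = -10887/11293 + 1/((60 + 101)*(-64)) = -10887*1/11293 - 1/64/161 = -10887/11293 + (1/161)*(-1/64) = -10887/11293 - 1/10304 = -4877867/5059264 ≈ -0.96415)
d(36*2) + W = 36*2 - 4877867/5059264 = 72 - 4877867/5059264 = 359389141/5059264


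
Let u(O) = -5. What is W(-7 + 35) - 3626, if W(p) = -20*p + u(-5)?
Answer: -4191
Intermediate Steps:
W(p) = -5 - 20*p (W(p) = -20*p - 5 = -5 - 20*p)
W(-7 + 35) - 3626 = (-5 - 20*(-7 + 35)) - 3626 = (-5 - 20*28) - 3626 = (-5 - 560) - 3626 = -565 - 3626 = -4191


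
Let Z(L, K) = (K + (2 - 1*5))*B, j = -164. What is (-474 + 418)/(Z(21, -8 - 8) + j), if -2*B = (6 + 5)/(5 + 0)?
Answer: 560/1431 ≈ 0.39133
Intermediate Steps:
B = -11/10 (B = -(6 + 5)/(2*(5 + 0)) = -11/(2*5) = -½*11/5 = -11/10 ≈ -1.1000)
Z(L, K) = 33/10 - 11*K/10 (Z(L, K) = (K + (2 - 1*5))*(-11/10) = (K + (2 - 5))*(-11/10) = (K - 3)*(-11/10) = (-3 + K)*(-11/10) = 33/10 - 11*K/10)
(-474 + 418)/(Z(21, -8 - 8) + j) = (-474 + 418)/((33/10 - 11*(-8 - 8)/10) - 164) = -56/((33/10 - 11/10*(-16)) - 164) = -56/((33/10 + 88/5) - 164) = -56/(209/10 - 164) = -56/(-1431/10) = -56*(-10/1431) = 560/1431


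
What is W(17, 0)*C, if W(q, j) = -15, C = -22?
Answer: 330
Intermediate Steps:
W(17, 0)*C = -15*(-22) = 330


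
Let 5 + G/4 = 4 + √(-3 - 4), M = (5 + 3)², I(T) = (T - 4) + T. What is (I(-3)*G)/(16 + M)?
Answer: ½ - I*√7/2 ≈ 0.5 - 1.3229*I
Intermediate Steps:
I(T) = -4 + 2*T (I(T) = (-4 + T) + T = -4 + 2*T)
M = 64 (M = 8² = 64)
G = -4 + 4*I*√7 (G = -20 + 4*(4 + √(-3 - 4)) = -20 + 4*(4 + √(-7)) = -20 + 4*(4 + I*√7) = -20 + (16 + 4*I*√7) = -4 + 4*I*√7 ≈ -4.0 + 10.583*I)
(I(-3)*G)/(16 + M) = ((-4 + 2*(-3))*(-4 + 4*I*√7))/(16 + 64) = ((-4 - 6)*(-4 + 4*I*√7))/80 = -10*(-4 + 4*I*√7)*(1/80) = (40 - 40*I*√7)*(1/80) = ½ - I*√7/2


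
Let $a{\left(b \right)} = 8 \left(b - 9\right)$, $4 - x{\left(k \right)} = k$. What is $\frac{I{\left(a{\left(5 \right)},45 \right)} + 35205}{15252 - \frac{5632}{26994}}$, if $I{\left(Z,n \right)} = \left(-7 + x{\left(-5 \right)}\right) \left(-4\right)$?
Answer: $\frac{43186719}{18713948} \approx 2.3077$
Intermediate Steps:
$x{\left(k \right)} = 4 - k$
$a{\left(b \right)} = -72 + 8 b$ ($a{\left(b \right)} = 8 \left(-9 + b\right) = -72 + 8 b$)
$I{\left(Z,n \right)} = -8$ ($I{\left(Z,n \right)} = \left(-7 + \left(4 - -5\right)\right) \left(-4\right) = \left(-7 + \left(4 + 5\right)\right) \left(-4\right) = \left(-7 + 9\right) \left(-4\right) = 2 \left(-4\right) = -8$)
$\frac{I{\left(a{\left(5 \right)},45 \right)} + 35205}{15252 - \frac{5632}{26994}} = \frac{-8 + 35205}{15252 - \frac{5632}{26994}} = \frac{35197}{15252 - \frac{256}{1227}} = \frac{35197}{\frac{18713948}{1227}} = 35197 \cdot \frac{1227}{18713948} = \frac{43186719}{18713948}$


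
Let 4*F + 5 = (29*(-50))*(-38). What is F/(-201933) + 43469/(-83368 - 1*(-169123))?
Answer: 3376292287/7696339740 ≈ 0.43869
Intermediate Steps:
F = 55095/4 (F = -5/4 + ((29*(-50))*(-38))/4 = -5/4 + (-1450*(-38))/4 = -5/4 + (1/4)*55100 = -5/4 + 13775 = 55095/4 ≈ 13774.)
F/(-201933) + 43469/(-83368 - 1*(-169123)) = (55095/4)/(-201933) + 43469/(-83368 - 1*(-169123)) = (55095/4)*(-1/201933) + 43469/(-83368 + 169123) = -18365/269244 + 43469/85755 = 3376292287/7696339740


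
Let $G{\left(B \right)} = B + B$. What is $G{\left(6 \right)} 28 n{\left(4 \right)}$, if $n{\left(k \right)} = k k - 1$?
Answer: $5040$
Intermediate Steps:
$n{\left(k \right)} = -1 + k^{2}$ ($n{\left(k \right)} = k^{2} - 1 = -1 + k^{2}$)
$G{\left(B \right)} = 2 B$
$G{\left(6 \right)} 28 n{\left(4 \right)} = 2 \cdot 6 \cdot 28 \left(-1 + 4^{2}\right) = 12 \cdot 28 \left(-1 + 16\right) = 336 \cdot 15 = 5040$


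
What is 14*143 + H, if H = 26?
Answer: 2028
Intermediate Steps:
14*143 + H = 14*143 + 26 = 2002 + 26 = 2028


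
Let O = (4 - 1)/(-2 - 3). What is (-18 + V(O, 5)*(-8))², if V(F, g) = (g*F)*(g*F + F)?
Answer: 272484/25 ≈ 10899.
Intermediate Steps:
O = -⅗ (O = 3/(-5) = 3*(-⅕) = -⅗ ≈ -0.60000)
V(F, g) = F*g*(F + F*g) (V(F, g) = (F*g)*(F*g + F) = (F*g)*(F + F*g) = F*g*(F + F*g))
(-18 + V(O, 5)*(-8))² = (-18 + (5*(-⅗)²*(1 + 5))*(-8))² = (-18 + (5*(9/25)*6)*(-8))² = (-18 + (54/5)*(-8))² = (-18 - 432/5)² = (-522/5)² = 272484/25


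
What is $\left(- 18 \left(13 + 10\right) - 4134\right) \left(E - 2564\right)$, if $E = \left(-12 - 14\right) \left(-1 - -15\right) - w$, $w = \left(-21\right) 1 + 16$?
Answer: $13293804$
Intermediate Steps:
$w = -5$ ($w = -21 + 16 = -5$)
$E = -359$ ($E = \left(-12 - 14\right) \left(-1 - -15\right) - -5 = - 26 \left(-1 + 15\right) + 5 = \left(-26\right) 14 + 5 = -364 + 5 = -359$)
$\left(- 18 \left(13 + 10\right) - 4134\right) \left(E - 2564\right) = \left(- 18 \left(13 + 10\right) - 4134\right) \left(-359 - 2564\right) = \left(\left(-18\right) 23 - 4134\right) \left(-2923\right) = \left(-414 - 4134\right) \left(-2923\right) = \left(-4548\right) \left(-2923\right) = 13293804$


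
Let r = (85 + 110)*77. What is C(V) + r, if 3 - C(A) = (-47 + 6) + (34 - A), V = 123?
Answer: 15148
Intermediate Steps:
r = 15015 (r = 195*77 = 15015)
C(A) = 10 + A (C(A) = 3 - ((-47 + 6) + (34 - A)) = 3 - (-41 + (34 - A)) = 3 - (-7 - A) = 3 + (7 + A) = 10 + A)
C(V) + r = (10 + 123) + 15015 = 133 + 15015 = 15148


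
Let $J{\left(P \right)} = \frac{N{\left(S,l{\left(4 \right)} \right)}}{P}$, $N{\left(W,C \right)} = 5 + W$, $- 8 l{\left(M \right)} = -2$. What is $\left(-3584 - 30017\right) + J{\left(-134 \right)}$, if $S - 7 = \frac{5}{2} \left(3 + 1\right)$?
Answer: $- \frac{2251278}{67} \approx -33601.0$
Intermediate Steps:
$S = 17$ ($S = 7 + \frac{5}{2} \left(3 + 1\right) = 7 + 5 \cdot \frac{1}{2} \cdot 4 = 7 + \frac{5}{2} \cdot 4 = 7 + 10 = 17$)
$l{\left(M \right)} = \frac{1}{4}$ ($l{\left(M \right)} = \left(- \frac{1}{8}\right) \left(-2\right) = \frac{1}{4}$)
$J{\left(P \right)} = \frac{22}{P}$ ($J{\left(P \right)} = \frac{5 + 17}{P} = \frac{22}{P}$)
$\left(-3584 - 30017\right) + J{\left(-134 \right)} = \left(-3584 - 30017\right) + \frac{22}{-134} = -33601 + 22 \left(- \frac{1}{134}\right) = -33601 - \frac{11}{67} = - \frac{2251278}{67}$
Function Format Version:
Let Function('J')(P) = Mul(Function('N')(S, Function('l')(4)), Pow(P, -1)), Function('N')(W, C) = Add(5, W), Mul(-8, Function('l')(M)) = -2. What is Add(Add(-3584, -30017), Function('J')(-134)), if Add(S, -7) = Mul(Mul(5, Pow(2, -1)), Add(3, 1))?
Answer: Rational(-2251278, 67) ≈ -33601.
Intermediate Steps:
S = 17 (S = Add(7, Mul(Mul(5, Pow(2, -1)), Add(3, 1))) = Add(7, Mul(Mul(5, Rational(1, 2)), 4)) = Add(7, Mul(Rational(5, 2), 4)) = Add(7, 10) = 17)
Function('l')(M) = Rational(1, 4) (Function('l')(M) = Mul(Rational(-1, 8), -2) = Rational(1, 4))
Function('J')(P) = Mul(22, Pow(P, -1)) (Function('J')(P) = Mul(Add(5, 17), Pow(P, -1)) = Mul(22, Pow(P, -1)))
Add(Add(-3584, -30017), Function('J')(-134)) = Add(Add(-3584, -30017), Mul(22, Pow(-134, -1))) = Add(-33601, Mul(22, Rational(-1, 134))) = Add(-33601, Rational(-11, 67)) = Rational(-2251278, 67)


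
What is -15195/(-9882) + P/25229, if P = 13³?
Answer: 135021803/83104326 ≈ 1.6247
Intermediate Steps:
P = 2197
-15195/(-9882) + P/25229 = -15195/(-9882) + 2197/25229 = -15195*(-1/9882) + 2197*(1/25229) = 5065/3294 + 2197/25229 = 135021803/83104326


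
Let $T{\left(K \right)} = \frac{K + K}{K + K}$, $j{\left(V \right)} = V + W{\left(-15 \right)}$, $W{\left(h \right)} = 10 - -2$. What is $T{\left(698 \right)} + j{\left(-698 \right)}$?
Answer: $-685$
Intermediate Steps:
$W{\left(h \right)} = 12$ ($W{\left(h \right)} = 10 + 2 = 12$)
$j{\left(V \right)} = 12 + V$ ($j{\left(V \right)} = V + 12 = 12 + V$)
$T{\left(K \right)} = 1$ ($T{\left(K \right)} = \frac{2 K}{2 K} = 2 K \frac{1}{2 K} = 1$)
$T{\left(698 \right)} + j{\left(-698 \right)} = 1 + \left(12 - 698\right) = 1 - 686 = -685$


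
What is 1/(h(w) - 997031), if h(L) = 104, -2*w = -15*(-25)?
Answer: -1/996927 ≈ -1.0031e-6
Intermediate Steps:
w = -375/2 (w = -(-15)*(-25)/2 = -½*375 = -375/2 ≈ -187.50)
1/(h(w) - 997031) = 1/(104 - 997031) = 1/(-996927) = -1/996927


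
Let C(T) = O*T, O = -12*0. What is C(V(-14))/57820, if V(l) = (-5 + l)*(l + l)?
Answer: 0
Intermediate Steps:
V(l) = 2*l*(-5 + l) (V(l) = (-5 + l)*(2*l) = 2*l*(-5 + l))
O = 0
C(T) = 0 (C(T) = 0*T = 0)
C(V(-14))/57820 = 0/57820 = 0*(1/57820) = 0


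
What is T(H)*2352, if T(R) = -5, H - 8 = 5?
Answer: -11760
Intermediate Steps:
H = 13 (H = 8 + 5 = 13)
T(H)*2352 = -5*2352 = -11760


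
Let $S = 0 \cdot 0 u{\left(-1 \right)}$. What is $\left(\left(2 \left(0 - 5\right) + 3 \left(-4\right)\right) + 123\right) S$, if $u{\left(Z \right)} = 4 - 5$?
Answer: $0$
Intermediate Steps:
$u{\left(Z \right)} = -1$ ($u{\left(Z \right)} = 4 - 5 = -1$)
$S = 0$ ($S = 0 \cdot 0 \left(-1\right) = 0 \left(-1\right) = 0$)
$\left(\left(2 \left(0 - 5\right) + 3 \left(-4\right)\right) + 123\right) S = \left(\left(2 \left(0 - 5\right) + 3 \left(-4\right)\right) + 123\right) 0 = \left(\left(2 \left(-5\right) - 12\right) + 123\right) 0 = \left(\left(-10 - 12\right) + 123\right) 0 = \left(-22 + 123\right) 0 = 101 \cdot 0 = 0$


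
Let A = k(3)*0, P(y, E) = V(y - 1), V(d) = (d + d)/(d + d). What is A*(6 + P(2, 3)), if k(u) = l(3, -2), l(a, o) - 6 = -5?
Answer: 0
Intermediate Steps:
l(a, o) = 1 (l(a, o) = 6 - 5 = 1)
V(d) = 1 (V(d) = (2*d)/((2*d)) = (2*d)*(1/(2*d)) = 1)
k(u) = 1
P(y, E) = 1
A = 0 (A = 1*0 = 0)
A*(6 + P(2, 3)) = 0*(6 + 1) = 0*7 = 0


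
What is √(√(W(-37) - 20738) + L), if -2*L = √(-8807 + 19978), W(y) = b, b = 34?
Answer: √(-2*√11171 + 16*I*√1294)/2 ≈ 7.0866 + 10.152*I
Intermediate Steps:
W(y) = 34
L = -√11171/2 (L = -√(-8807 + 19978)/2 = -√11171/2 ≈ -52.846)
√(√(W(-37) - 20738) + L) = √(√(34 - 20738) - √11171/2) = √(√(-20704) - √11171/2) = √(4*I*√1294 - √11171/2) = √(-√11171/2 + 4*I*√1294)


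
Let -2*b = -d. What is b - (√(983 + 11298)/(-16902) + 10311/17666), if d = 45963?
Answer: 202990434/8833 + √12281/16902 ≈ 22981.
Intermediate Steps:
b = 45963/2 (b = -(-1)*45963/2 = -½*(-45963) = 45963/2 ≈ 22982.)
b - (√(983 + 11298)/(-16902) + 10311/17666) = 45963/2 - (√(983 + 11298)/(-16902) + 10311/17666) = 45963/2 - (√12281*(-1/16902) + 10311*(1/17666)) = 45963/2 - (-√12281/16902 + 10311/17666) = 45963/2 - (10311/17666 - √12281/16902) = 45963/2 + (-10311/17666 + √12281/16902) = 202990434/8833 + √12281/16902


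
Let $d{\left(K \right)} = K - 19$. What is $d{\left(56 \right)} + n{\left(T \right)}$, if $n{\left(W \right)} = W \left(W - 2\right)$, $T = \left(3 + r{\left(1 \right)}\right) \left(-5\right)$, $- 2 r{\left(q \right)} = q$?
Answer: $\frac{873}{4} \approx 218.25$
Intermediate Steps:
$r{\left(q \right)} = - \frac{q}{2}$
$d{\left(K \right)} = -19 + K$ ($d{\left(K \right)} = K - 19 = -19 + K$)
$T = - \frac{25}{2}$ ($T = \left(3 - \frac{1}{2}\right) \left(-5\right) = \frac{5}{2} \left(-5\right) = - \frac{25}{2} \approx -12.5$)
$n{\left(W \right)} = W \left(-2 + W\right)$
$d{\left(56 \right)} + n{\left(T \right)} = \left(-19 + 56\right) - \frac{25 \left(-2 - \frac{25}{2}\right)}{2} = 37 - - \frac{725}{4} = 37 + \frac{725}{4} = \frac{873}{4}$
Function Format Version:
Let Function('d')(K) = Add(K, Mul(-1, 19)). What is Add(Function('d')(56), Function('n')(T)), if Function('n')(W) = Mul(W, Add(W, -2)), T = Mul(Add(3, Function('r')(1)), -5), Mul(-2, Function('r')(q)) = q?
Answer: Rational(873, 4) ≈ 218.25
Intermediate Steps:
Function('r')(q) = Mul(Rational(-1, 2), q)
Function('d')(K) = Add(-19, K) (Function('d')(K) = Add(K, -19) = Add(-19, K))
T = Rational(-25, 2) (T = Mul(Add(3, Mul(Rational(-1, 2), 1)), -5) = Mul(Add(3, Rational(-1, 2)), -5) = Mul(Rational(5, 2), -5) = Rational(-25, 2) ≈ -12.500)
Function('n')(W) = Mul(W, Add(-2, W))
Add(Function('d')(56), Function('n')(T)) = Add(Add(-19, 56), Mul(Rational(-25, 2), Add(-2, Rational(-25, 2)))) = Add(37, Mul(Rational(-25, 2), Rational(-29, 2))) = Add(37, Rational(725, 4)) = Rational(873, 4)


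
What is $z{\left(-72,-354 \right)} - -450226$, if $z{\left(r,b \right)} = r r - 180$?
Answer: $455230$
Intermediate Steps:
$z{\left(r,b \right)} = -180 + r^{2}$ ($z{\left(r,b \right)} = r^{2} - 180 = -180 + r^{2}$)
$z{\left(-72,-354 \right)} - -450226 = \left(-180 + \left(-72\right)^{2}\right) - -450226 = \left(-180 + 5184\right) + 450226 = 5004 + 450226 = 455230$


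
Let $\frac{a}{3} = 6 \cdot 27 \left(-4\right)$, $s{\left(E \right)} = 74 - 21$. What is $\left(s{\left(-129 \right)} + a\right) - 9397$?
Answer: $-11288$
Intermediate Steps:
$s{\left(E \right)} = 53$
$a = -1944$ ($a = 3 \cdot 6 \cdot 27 \left(-4\right) = 3 \cdot 162 \left(-4\right) = 3 \left(-648\right) = -1944$)
$\left(s{\left(-129 \right)} + a\right) - 9397 = \left(53 - 1944\right) - 9397 = -1891 - 9397 = -11288$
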